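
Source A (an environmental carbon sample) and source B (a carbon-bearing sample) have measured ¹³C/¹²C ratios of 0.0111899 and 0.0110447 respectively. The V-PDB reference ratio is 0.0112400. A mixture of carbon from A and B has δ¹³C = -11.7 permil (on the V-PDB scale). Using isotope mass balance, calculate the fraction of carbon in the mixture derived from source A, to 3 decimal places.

δ_A = (0.0111899/0.0112400 − 1)×1000 = (0.995543 − 1)×1000 = -4.457 permil
δ_B = (0.0110447/0.0112400 − 1)×1000 = (0.982625 − 1)×1000 = -17.375 permil
f_A = (δ_mix − δ_B)/(δ_A − δ_B) = (-11.7 − (-17.375))/(-4.457 − (-17.375))
f_A = 5.675 / 12.918 = 0.4393

0.439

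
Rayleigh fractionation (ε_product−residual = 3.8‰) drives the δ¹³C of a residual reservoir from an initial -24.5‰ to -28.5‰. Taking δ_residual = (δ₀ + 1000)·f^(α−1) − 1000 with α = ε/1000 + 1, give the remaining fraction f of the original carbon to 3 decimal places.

0.339

α − 1 = ε/1000 = 0.0038
(δ_res + 1000)/(δ₀ + 1000) = (-28.5 + 1000)/(-24.5 + 1000) = 971.5/975.5 = 0.995900
f = 0.995900^(1/0.0038) = exp(ln(0.995900)/0.0038) = exp(-0.00411/0.0038)
f = exp(-1.0813) = 0.3392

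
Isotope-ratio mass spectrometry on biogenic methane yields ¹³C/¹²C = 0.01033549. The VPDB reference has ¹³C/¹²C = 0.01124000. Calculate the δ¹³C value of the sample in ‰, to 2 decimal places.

δ¹³C = (R_sample / R_standard − 1) × 1000
R_sample / R_standard = 0.01033549 / 0.01124000 = 0.919528
δ¹³C = (0.919528 − 1) × 1000 = -80.472‰

-80.47‰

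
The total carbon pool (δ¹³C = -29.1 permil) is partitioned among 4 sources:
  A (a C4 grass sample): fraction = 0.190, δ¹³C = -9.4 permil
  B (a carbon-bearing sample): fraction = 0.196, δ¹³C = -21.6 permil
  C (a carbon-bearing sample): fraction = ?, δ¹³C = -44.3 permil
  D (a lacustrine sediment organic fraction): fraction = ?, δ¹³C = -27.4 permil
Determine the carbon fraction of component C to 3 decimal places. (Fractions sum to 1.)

0.370

Let f_C and f_D be the unknown fractions; fractions sum to 1 so f_C + f_D = 0.614.
Mass balance: Σ fᵢ·δᵢ = δ_bulk ⇒ f_C·(-44.3) + f_D·(-27.4) = -29.1 − (-6.020) = -23.080
Substitute f_D = 0.614 − f_C:
f_C·(-44.3 − -27.4) = -23.080 − 0.614×(-27.4) = -6.257
f_C = -6.257 / -16.9 = 0.3702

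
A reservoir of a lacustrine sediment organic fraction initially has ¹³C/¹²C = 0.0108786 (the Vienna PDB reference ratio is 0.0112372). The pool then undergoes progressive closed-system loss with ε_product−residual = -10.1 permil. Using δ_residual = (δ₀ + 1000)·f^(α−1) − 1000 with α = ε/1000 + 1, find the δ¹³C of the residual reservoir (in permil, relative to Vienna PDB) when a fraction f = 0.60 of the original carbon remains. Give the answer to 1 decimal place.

δ₀ = (0.0108786/0.0112372 − 1)×1000 = (0.968088 − 1)×1000 = -31.912 permil
α − 1 = ε/1000 = -0.0101
f^(α−1) = 0.60^(-0.0101) = 1.005173
δ_res = (-31.912 + 1000) × 1.005173 − 1000 = 973.096 − 1000 = -26.90 permil

-26.9 permil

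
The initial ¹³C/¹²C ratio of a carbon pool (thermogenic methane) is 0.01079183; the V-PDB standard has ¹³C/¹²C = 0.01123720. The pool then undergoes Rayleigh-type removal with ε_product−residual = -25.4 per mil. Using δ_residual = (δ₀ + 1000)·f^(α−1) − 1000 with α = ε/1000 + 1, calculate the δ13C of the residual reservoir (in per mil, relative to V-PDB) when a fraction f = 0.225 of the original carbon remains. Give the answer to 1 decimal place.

-2.5 per mil

δ₀ = (0.01079183/0.01123720 − 1)×1000 = (0.960366 − 1)×1000 = -39.634 per mil
α − 1 = ε/1000 = -0.0254
f^(α−1) = 0.225^(-0.0254) = 1.038615
δ_res = (-39.634 + 1000) × 1.038615 − 1000 = 997.451 − 1000 = -2.55 per mil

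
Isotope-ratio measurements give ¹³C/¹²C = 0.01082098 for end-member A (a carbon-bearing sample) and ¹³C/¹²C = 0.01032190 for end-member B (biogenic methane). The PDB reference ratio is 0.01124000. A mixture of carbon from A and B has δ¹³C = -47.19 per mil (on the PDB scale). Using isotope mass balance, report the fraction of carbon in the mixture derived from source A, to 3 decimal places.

δ_A = (0.01082098/0.01124000 − 1)×1000 = (0.962721 − 1)×1000 = -37.279 per mil
δ_B = (0.01032190/0.01124000 − 1)×1000 = (0.918319 − 1)×1000 = -81.681 per mil
f_A = (δ_mix − δ_B)/(δ_A − δ_B) = (-47.19 − (-81.681))/(-37.279 − (-81.681))
f_A = 34.491 / 44.402 = 0.7768

0.777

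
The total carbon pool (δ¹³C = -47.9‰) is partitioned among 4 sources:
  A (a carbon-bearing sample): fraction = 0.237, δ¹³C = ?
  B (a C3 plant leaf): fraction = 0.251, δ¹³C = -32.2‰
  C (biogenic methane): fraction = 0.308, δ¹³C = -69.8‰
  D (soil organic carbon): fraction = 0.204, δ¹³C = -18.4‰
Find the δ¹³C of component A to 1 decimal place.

Isotope mass balance: δ_bulk = Σ fᵢ·δᵢ.
-47.9 = 0.237×δ_A + 0.251×(-32.2) + 0.308×(-69.8) + 0.204×(-18.4)
0.237·δ_A = -47.9 − (-33.334) = -14.566
δ_A = -14.566 / 0.237 = -61.46‰

-61.5‰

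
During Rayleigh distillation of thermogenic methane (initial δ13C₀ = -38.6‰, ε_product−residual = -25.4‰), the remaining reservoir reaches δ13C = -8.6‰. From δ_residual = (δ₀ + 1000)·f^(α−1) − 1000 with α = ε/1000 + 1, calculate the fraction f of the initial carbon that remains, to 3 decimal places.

α − 1 = ε/1000 = -0.0254
(δ_res + 1000)/(δ₀ + 1000) = (-8.6 + 1000)/(-38.6 + 1000) = 991.4/961.4 = 1.031204
f = 1.031204^(1/-0.0254) = exp(ln(1.031204)/-0.0254) = exp(0.03073/-0.0254)
f = exp(-1.2097) = 0.2983

0.298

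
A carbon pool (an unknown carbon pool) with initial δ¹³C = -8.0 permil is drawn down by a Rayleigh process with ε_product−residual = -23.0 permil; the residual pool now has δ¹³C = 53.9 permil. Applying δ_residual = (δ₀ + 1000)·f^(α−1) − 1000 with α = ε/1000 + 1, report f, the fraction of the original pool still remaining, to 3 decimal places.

0.072

α − 1 = ε/1000 = -0.0230
(δ_res + 1000)/(δ₀ + 1000) = (53.9 + 1000)/(-8.0 + 1000) = 1053.9/992.0 = 1.062399
f = 1.062399^(1/-0.0230) = exp(ln(1.062399)/-0.0230) = exp(0.06053/-0.0230)
f = exp(-2.6317) = 0.0720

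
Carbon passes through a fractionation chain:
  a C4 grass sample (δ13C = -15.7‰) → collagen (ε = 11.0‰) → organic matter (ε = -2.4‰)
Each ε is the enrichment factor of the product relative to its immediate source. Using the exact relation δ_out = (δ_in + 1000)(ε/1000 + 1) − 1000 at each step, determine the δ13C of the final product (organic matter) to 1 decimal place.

step 1: δ = (-15.70 + 1000)·(11.0/1000 + 1) − 1000 = -4.87‰
step 2: δ = (-4.87 + 1000)·(-2.4/1000 + 1) − 1000 = -7.26‰

-7.3‰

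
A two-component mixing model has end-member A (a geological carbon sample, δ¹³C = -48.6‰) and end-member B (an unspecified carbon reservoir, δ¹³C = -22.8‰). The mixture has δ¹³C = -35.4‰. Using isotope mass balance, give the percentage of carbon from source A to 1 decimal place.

48.8%

δ_mix = f_A·δ_A + (1 − f_A)·δ_B  ⇒  f_A = (δ_mix − δ_B)/(δ_A − δ_B)
f_A = (-35.4 − (-22.8)) / (-48.6 − (-22.8))
f_A = -12.6 / -25.8 = 0.4884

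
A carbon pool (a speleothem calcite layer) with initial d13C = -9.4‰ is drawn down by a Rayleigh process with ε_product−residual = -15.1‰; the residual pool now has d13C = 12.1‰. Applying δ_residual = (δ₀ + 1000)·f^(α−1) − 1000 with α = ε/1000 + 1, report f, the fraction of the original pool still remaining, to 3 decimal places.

0.241

α − 1 = ε/1000 = -0.0151
(δ_res + 1000)/(δ₀ + 1000) = (12.1 + 1000)/(-9.4 + 1000) = 1012.1/990.6 = 1.021704
f = 1.021704^(1/-0.0151) = exp(ln(1.021704)/-0.0151) = exp(0.02147/-0.0151)
f = exp(-1.4220) = 0.2412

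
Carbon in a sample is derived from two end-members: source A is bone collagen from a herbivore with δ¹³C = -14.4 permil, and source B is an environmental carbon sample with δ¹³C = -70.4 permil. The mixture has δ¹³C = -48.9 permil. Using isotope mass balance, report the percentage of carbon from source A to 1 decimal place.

38.4%

δ_mix = f_A·δ_A + (1 − f_A)·δ_B  ⇒  f_A = (δ_mix − δ_B)/(δ_A − δ_B)
f_A = (-48.9 − (-70.4)) / (-14.4 − (-70.4))
f_A = 21.5 / 56.0 = 0.3839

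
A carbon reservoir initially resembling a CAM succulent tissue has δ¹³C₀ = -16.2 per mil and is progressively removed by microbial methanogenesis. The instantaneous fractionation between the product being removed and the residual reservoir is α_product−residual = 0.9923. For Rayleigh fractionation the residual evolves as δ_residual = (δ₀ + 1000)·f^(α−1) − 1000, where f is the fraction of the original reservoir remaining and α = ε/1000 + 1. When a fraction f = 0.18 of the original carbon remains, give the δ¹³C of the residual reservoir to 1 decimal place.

-3.1 per mil

Rayleigh residual: δ_res = (δ₀ + 1000)·f^(α−1) − 1000
α − 1 = -0.00770
f^(α−1) = 0.18^(-0.00770) = 1.013292
δ_res = (-16.2 + 1000) × 1.013292 − 1000 = 996.876 − 1000 = -3.12 per mil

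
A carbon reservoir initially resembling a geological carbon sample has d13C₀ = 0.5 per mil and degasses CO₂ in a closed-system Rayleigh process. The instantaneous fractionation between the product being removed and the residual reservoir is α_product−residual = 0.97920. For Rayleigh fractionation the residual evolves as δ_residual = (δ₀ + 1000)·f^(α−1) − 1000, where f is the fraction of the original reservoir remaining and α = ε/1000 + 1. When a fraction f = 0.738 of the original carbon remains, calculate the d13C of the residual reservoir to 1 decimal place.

Rayleigh residual: δ_res = (δ₀ + 1000)·f^(α−1) − 1000
α − 1 = -0.02080
f^(α−1) = 0.738^(-0.02080) = 1.006339
δ_res = (0.5 + 1000) × 1.006339 − 1000 = 1006.842 − 1000 = 6.84 per mil

6.8 per mil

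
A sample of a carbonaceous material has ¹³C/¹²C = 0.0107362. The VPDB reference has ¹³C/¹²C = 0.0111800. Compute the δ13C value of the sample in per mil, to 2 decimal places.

-39.70 per mil

δ13C = (R_sample / R_standard − 1) × 1000
R_sample / R_standard = 0.0107362 / 0.0111800 = 0.960304
δ13C = (0.960304 − 1) × 1000 = -39.696 per mil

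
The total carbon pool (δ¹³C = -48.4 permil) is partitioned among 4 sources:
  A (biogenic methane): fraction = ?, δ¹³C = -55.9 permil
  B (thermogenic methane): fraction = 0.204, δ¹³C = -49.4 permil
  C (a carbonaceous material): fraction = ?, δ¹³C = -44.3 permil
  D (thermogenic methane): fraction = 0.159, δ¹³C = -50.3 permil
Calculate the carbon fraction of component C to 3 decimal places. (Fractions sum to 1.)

Let f_C and f_A be the unknown fractions; fractions sum to 1 so f_C + f_A = 0.637.
Mass balance: Σ fᵢ·δᵢ = δ_bulk ⇒ f_C·(-44.3) + f_A·(-55.9) = -48.4 − (-18.075) = -30.325
Substitute f_A = 0.637 − f_C:
f_C·(-44.3 − -55.9) = -30.325 − 0.637×(-55.9) = 5.284
f_C = 5.284 / 11.6 = 0.4555

0.455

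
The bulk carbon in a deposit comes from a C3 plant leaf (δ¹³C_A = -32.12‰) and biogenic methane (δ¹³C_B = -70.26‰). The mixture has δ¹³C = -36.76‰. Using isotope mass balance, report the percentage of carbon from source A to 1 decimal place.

δ_mix = f_A·δ_A + (1 − f_A)·δ_B  ⇒  f_A = (δ_mix − δ_B)/(δ_A − δ_B)
f_A = (-36.76 − (-70.26)) / (-32.12 − (-70.26))
f_A = 33.50 / 38.14 = 0.8783

87.8%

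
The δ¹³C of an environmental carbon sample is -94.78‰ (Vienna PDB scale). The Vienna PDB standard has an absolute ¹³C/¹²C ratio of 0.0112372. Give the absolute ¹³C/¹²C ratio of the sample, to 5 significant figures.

0.010172

R_sample = R_standard × (δ¹³C/1000 + 1)
R_sample = 0.0112372 × (-94.78/1000 + 1) = 0.0112372 × 0.905220
R_sample = 0.0101721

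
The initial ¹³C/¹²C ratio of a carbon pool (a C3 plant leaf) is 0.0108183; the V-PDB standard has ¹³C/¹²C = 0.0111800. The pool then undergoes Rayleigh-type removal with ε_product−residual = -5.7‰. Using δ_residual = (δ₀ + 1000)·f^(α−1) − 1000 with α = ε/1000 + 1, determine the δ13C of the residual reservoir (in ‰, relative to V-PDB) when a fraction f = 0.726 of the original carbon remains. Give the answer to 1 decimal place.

δ₀ = (0.0108183/0.0111800 − 1)×1000 = (0.967648 − 1)×1000 = -32.352‰
α − 1 = ε/1000 = -0.0057
f^(α−1) = 0.726^(-0.0057) = 1.001827
δ_res = (-32.352 + 1000) × 1.001827 − 1000 = 969.415 − 1000 = -30.58‰

-30.6‰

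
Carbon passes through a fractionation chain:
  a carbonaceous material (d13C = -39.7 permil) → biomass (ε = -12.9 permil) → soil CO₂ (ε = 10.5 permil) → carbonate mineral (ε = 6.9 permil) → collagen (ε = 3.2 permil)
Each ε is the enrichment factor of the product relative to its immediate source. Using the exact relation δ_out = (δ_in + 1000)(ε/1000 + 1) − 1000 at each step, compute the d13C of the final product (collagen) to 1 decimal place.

step 1: δ = (-39.70 + 1000)·(-12.9/1000 + 1) − 1000 = -52.09 permil
step 2: δ = (-52.09 + 1000)·(10.5/1000 + 1) − 1000 = -42.13 permil
step 3: δ = (-42.13 + 1000)·(6.9/1000 + 1) − 1000 = -35.53 permil
step 4: δ = (-35.53 + 1000)·(3.2/1000 + 1) − 1000 = -32.44 permil

-32.4 permil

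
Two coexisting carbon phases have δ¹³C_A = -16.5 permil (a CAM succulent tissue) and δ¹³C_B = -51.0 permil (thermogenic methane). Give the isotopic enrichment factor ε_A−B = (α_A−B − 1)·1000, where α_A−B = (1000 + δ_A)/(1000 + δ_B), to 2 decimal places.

36.35 permil

α_A−B = (1000 + -16.5) / (1000 + -51.0) = 983.5 / 949.0 = 1.036354
ε_A−B = (1.036354 − 1) × 1000 = 36.354 permil
(The approximation ε ≈ δ_A − δ_B would give 34.5 permil.)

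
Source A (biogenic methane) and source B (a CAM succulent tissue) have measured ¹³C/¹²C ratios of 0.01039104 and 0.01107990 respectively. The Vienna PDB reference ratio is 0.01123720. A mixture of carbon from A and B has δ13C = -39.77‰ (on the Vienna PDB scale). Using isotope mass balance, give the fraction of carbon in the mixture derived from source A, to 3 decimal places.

δ_A = (0.01039104/0.01123720 − 1)×1000 = (0.924700 − 1)×1000 = -75.300‰
δ_B = (0.01107990/0.01123720 − 1)×1000 = (0.986002 − 1)×1000 = -13.998‰
f_A = (δ_mix − δ_B)/(δ_A − δ_B) = (-39.77 − (-13.998))/(-75.300 − (-13.998))
f_A = -25.772 / -61.302 = 0.4204

0.420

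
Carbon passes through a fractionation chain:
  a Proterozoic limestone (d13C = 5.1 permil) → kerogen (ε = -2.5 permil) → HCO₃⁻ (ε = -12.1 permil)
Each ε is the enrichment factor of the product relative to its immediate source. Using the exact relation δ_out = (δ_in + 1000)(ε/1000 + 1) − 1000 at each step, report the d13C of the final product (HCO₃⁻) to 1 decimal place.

-9.5 permil

step 1: δ = (5.10 + 1000)·(-2.5/1000 + 1) − 1000 = 2.59 permil
step 2: δ = (2.59 + 1000)·(-12.1/1000 + 1) − 1000 = -9.54 permil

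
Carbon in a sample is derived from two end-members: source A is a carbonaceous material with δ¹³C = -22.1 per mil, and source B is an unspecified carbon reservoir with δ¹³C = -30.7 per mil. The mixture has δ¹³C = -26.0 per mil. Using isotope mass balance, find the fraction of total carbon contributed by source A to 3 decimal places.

0.547

δ_mix = f_A·δ_A + (1 − f_A)·δ_B  ⇒  f_A = (δ_mix − δ_B)/(δ_A − δ_B)
f_A = (-26.0 − (-30.7)) / (-22.1 − (-30.7))
f_A = 4.7 / 8.6 = 0.5465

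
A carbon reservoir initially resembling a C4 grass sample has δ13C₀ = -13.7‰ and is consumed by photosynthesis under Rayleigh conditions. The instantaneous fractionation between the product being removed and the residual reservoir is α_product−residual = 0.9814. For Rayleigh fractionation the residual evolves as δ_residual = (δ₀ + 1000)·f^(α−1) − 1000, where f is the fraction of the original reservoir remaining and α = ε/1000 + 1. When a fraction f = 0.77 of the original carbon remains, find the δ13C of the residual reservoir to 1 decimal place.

Rayleigh residual: δ_res = (δ₀ + 1000)·f^(α−1) − 1000
α − 1 = -0.01860
f^(α−1) = 0.77^(-0.01860) = 1.004873
δ_res = (-13.7 + 1000) × 1.004873 − 1000 = 991.106 − 1000 = -8.89‰

-8.9‰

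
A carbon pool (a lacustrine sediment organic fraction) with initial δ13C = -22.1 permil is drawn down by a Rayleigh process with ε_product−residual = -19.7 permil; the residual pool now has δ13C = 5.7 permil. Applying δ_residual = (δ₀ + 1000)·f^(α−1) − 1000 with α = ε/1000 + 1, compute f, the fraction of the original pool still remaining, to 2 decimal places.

0.24

α − 1 = ε/1000 = -0.0197
(δ_res + 1000)/(δ₀ + 1000) = (5.7 + 1000)/(-22.1 + 1000) = 1005.7/977.9 = 1.028428
f = 1.028428^(1/-0.0197) = exp(ln(1.028428)/-0.0197) = exp(0.02803/-0.0197)
f = exp(-1.4229) = 0.2410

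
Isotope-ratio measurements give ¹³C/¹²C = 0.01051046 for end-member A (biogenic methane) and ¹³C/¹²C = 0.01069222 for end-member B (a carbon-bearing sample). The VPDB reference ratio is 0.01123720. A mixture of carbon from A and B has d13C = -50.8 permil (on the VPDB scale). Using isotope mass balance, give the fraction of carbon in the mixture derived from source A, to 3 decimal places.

0.142

δ_A = (0.01051046/0.01123720 − 1)×1000 = (0.935327 − 1)×1000 = -64.673 permil
δ_B = (0.01069222/0.01123720 − 1)×1000 = (0.951502 − 1)×1000 = -48.498 permil
f_A = (δ_mix − δ_B)/(δ_A − δ_B) = (-50.8 − (-48.498))/(-64.673 − (-48.498))
f_A = -2.302 / -16.175 = 0.1423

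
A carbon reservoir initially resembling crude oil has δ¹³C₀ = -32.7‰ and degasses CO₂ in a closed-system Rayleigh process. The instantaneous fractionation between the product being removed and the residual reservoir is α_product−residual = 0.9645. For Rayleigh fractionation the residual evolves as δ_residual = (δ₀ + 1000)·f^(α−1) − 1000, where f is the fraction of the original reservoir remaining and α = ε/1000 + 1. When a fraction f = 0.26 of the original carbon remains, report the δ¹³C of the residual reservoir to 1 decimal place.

14.7‰

Rayleigh residual: δ_res = (δ₀ + 1000)·f^(α−1) − 1000
α − 1 = -0.03550
f^(α−1) = 0.26^(-0.03550) = 1.048983
δ_res = (-32.7 + 1000) × 1.048983 − 1000 = 1014.681 − 1000 = 14.68‰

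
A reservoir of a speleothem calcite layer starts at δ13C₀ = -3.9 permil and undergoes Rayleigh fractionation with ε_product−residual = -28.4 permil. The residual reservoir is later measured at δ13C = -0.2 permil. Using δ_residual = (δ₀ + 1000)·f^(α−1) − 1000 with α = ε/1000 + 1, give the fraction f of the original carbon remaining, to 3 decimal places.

0.878

α − 1 = ε/1000 = -0.0284
(δ_res + 1000)/(δ₀ + 1000) = (-0.2 + 1000)/(-3.9 + 1000) = 999.8/996.1 = 1.003714
f = 1.003714^(1/-0.0284) = exp(ln(1.003714)/-0.0284) = exp(0.00371/-0.0284)
f = exp(-0.1305) = 0.8776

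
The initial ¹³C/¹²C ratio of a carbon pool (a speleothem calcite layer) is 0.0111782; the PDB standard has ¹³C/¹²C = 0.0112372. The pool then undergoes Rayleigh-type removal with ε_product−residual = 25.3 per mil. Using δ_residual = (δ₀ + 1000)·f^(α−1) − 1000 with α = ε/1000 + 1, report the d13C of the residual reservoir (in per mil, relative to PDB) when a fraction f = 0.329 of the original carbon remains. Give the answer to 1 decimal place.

-32.8 per mil

δ₀ = (0.0111782/0.0112372 − 1)×1000 = (0.994750 − 1)×1000 = -5.250 per mil
α − 1 = ε/1000 = 0.0253
f^(α−1) = 0.329^(0.0253) = 0.972266
δ_res = (-5.250 + 1000) × 0.972266 − 1000 = 967.161 − 1000 = -32.84 per mil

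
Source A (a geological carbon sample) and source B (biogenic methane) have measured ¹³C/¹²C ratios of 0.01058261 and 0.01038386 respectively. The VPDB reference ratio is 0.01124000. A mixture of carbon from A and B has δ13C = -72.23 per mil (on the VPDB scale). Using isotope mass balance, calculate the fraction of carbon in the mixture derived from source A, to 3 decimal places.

δ_A = (0.01058261/0.01124000 − 1)×1000 = (0.941513 − 1)×1000 = -58.487 per mil
δ_B = (0.01038386/0.01124000 − 1)×1000 = (0.923831 − 1)×1000 = -76.169 per mil
f_A = (δ_mix − δ_B)/(δ_A − δ_B) = (-72.23 − (-76.169))/(-58.487 − (-76.169))
f_A = 3.939 / 17.682 = 0.2228

0.223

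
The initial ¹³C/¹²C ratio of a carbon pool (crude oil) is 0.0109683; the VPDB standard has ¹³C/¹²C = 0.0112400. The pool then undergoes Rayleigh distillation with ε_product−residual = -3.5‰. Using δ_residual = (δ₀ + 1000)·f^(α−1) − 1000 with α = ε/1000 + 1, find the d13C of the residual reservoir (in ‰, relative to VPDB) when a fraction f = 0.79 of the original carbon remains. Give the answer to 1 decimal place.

-23.4‰

δ₀ = (0.0109683/0.0112400 − 1)×1000 = (0.975827 − 1)×1000 = -24.173‰
α − 1 = ε/1000 = -0.0035
f^(α−1) = 0.79^(-0.0035) = 1.000825
δ_res = (-24.173 + 1000) × 1.000825 − 1000 = 976.633 − 1000 = -23.37‰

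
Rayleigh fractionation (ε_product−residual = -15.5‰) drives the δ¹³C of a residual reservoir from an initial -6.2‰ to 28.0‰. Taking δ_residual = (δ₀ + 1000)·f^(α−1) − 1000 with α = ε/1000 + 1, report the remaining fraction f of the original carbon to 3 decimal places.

0.113

α − 1 = ε/1000 = -0.0155
(δ_res + 1000)/(δ₀ + 1000) = (28.0 + 1000)/(-6.2 + 1000) = 1028.0/993.8 = 1.034413
f = 1.034413^(1/-0.0155) = exp(ln(1.034413)/-0.0155) = exp(0.03383/-0.0155)
f = exp(-2.1829) = 0.1127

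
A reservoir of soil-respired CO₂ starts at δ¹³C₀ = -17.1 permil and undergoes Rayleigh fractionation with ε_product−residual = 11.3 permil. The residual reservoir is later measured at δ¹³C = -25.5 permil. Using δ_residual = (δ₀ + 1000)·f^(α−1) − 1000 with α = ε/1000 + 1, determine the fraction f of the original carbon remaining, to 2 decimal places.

0.47

α − 1 = ε/1000 = 0.0113
(δ_res + 1000)/(δ₀ + 1000) = (-25.5 + 1000)/(-17.1 + 1000) = 974.5/982.9 = 0.991454
f = 0.991454^(1/0.0113) = exp(ln(0.991454)/0.0113) = exp(-0.00858/0.0113)
f = exp(-0.7595) = 0.4679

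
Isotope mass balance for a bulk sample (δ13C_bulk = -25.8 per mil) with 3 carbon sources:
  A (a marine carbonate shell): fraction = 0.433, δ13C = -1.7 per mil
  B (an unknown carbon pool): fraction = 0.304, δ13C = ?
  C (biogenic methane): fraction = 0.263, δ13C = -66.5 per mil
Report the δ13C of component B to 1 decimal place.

Isotope mass balance: δ_bulk = Σ fᵢ·δᵢ.
-25.8 = 0.433×(-1.7) + 0.304×δ_B + 0.263×(-66.5)
0.304·δ_B = -25.8 − (-18.226) = -7.574
δ_B = -7.574 / 0.304 = -24.92 per mil

-24.9 per mil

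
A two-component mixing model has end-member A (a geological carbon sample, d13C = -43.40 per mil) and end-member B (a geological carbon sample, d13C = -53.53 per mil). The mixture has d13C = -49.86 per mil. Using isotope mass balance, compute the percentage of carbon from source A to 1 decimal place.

36.2%

δ_mix = f_A·δ_A + (1 − f_A)·δ_B  ⇒  f_A = (δ_mix − δ_B)/(δ_A − δ_B)
f_A = (-49.86 − (-53.53)) / (-43.40 − (-53.53))
f_A = 3.67 / 10.13 = 0.3623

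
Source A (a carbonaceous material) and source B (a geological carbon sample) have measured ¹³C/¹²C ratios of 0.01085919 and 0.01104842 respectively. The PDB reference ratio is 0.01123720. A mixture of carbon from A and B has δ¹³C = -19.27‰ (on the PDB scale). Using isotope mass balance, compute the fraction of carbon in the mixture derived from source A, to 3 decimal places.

0.147

δ_A = (0.01085919/0.01123720 − 1)×1000 = (0.966361 − 1)×1000 = -33.639‰
δ_B = (0.01104842/0.01123720 − 1)×1000 = (0.983200 − 1)×1000 = -16.800‰
f_A = (δ_mix − δ_B)/(δ_A − δ_B) = (-19.27 − (-16.800))/(-33.639 − (-16.800))
f_A = -2.470 / -16.840 = 0.1467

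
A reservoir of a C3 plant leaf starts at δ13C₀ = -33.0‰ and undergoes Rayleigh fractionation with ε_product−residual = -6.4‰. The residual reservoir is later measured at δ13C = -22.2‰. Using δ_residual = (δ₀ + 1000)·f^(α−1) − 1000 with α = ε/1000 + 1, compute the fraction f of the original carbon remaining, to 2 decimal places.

α − 1 = ε/1000 = -0.0064
(δ_res + 1000)/(δ₀ + 1000) = (-22.2 + 1000)/(-33.0 + 1000) = 977.8/967.0 = 1.011169
f = 1.011169^(1/-0.0064) = exp(ln(1.011169)/-0.0064) = exp(0.01111/-0.0064)
f = exp(-1.7354) = 0.1763

0.18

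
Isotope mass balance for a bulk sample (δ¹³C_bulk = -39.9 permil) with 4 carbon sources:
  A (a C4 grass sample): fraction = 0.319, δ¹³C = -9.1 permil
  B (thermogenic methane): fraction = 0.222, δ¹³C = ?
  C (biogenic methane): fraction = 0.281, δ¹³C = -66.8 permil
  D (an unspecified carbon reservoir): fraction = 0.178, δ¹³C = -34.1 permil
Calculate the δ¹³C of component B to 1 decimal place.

Isotope mass balance: δ_bulk = Σ fᵢ·δᵢ.
-39.9 = 0.319×(-9.1) + 0.222×δ_B + 0.281×(-66.8) + 0.178×(-34.1)
0.222·δ_B = -39.9 − (-27.744) = -12.156
δ_B = -12.156 / 0.222 = -54.76 permil

-54.8 permil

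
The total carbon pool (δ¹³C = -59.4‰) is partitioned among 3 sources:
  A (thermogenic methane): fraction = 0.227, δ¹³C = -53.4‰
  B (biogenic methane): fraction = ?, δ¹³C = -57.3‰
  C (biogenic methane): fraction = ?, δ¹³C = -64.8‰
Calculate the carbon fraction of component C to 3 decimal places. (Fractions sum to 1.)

0.398

Let f_C and f_B be the unknown fractions; fractions sum to 1 so f_C + f_B = 0.773.
Mass balance: Σ fᵢ·δᵢ = δ_bulk ⇒ f_C·(-64.8) + f_B·(-57.3) = -59.4 − (-12.122) = -47.278
Substitute f_B = 0.773 − f_C:
f_C·(-64.8 − -57.3) = -47.278 − 0.773×(-57.3) = -2.985
f_C = -2.985 / -7.5 = 0.3980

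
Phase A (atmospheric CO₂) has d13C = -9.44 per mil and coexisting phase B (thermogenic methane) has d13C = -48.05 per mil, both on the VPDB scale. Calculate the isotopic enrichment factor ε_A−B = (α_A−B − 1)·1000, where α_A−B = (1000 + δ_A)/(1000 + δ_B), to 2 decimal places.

40.56 per mil

α_A−B = (1000 + -9.44) / (1000 + -48.05) = 990.56 / 951.95 = 1.040559
ε_A−B = (1.040559 − 1) × 1000 = 40.559 per mil
(The approximation ε ≈ δ_A − δ_B would give 38.61 per mil.)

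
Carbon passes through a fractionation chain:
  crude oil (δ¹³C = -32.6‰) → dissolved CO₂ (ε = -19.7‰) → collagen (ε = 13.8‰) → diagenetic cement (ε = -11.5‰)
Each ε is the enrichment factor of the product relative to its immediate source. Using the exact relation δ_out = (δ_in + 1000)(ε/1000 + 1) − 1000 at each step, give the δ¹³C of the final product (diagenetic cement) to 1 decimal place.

step 1: δ = (-32.60 + 1000)·(-19.7/1000 + 1) − 1000 = -51.66‰
step 2: δ = (-51.66 + 1000)·(13.8/1000 + 1) − 1000 = -38.57‰
step 3: δ = (-38.57 + 1000)·(-11.5/1000 + 1) − 1000 = -49.63‰

-49.6‰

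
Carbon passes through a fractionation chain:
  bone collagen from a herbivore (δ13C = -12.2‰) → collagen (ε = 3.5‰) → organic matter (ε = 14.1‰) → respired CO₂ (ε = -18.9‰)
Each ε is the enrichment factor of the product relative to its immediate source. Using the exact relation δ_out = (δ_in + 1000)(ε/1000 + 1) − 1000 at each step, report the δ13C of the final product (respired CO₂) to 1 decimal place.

step 1: δ = (-12.20 + 1000)·(3.5/1000 + 1) − 1000 = -8.74‰
step 2: δ = (-8.74 + 1000)·(14.1/1000 + 1) − 1000 = 5.23‰
step 3: δ = (5.23 + 1000)·(-18.9/1000 + 1) − 1000 = -13.76‰

-13.8‰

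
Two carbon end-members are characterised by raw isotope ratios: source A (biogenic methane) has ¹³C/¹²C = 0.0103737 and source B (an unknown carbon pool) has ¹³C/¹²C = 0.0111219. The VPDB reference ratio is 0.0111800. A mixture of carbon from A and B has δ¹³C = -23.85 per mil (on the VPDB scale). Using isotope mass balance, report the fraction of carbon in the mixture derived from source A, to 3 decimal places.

0.279

δ_A = (0.0103737/0.0111800 − 1)×1000 = (0.927880 − 1)×1000 = -72.120 per mil
δ_B = (0.0111219/0.0111800 − 1)×1000 = (0.994803 − 1)×1000 = -5.197 per mil
f_A = (δ_mix − δ_B)/(δ_A − δ_B) = (-23.85 − (-5.197))/(-72.120 − (-5.197))
f_A = -18.653 / -66.923 = 0.2787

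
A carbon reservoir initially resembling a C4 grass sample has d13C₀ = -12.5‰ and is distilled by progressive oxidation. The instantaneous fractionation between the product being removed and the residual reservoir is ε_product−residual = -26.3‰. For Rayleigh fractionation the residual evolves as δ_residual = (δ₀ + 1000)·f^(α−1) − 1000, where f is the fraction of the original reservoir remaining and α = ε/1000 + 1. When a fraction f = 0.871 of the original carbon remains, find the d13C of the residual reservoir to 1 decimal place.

-8.9‰

Rayleigh residual: δ_res = (δ₀ + 1000)·f^(α−1) − 1000
α = ε/1000 + 1 = 0.97370, so α − 1 = -0.02630
f^(α−1) = 0.871^(-0.02630) = 1.003639
δ_res = (-12.5 + 1000) × 1.003639 − 1000 = 991.093 − 1000 = -8.91‰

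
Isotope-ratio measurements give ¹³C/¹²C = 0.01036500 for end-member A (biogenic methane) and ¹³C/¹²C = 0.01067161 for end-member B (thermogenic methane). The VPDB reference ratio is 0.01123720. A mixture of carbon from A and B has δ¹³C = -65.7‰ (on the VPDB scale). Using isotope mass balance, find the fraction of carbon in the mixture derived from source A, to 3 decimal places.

0.563

δ_A = (0.01036500/0.01123720 − 1)×1000 = (0.922383 − 1)×1000 = -77.617‰
δ_B = (0.01067161/0.01123720 − 1)×1000 = (0.949668 − 1)×1000 = -50.332‰
f_A = (δ_mix − δ_B)/(δ_A − δ_B) = (-65.7 − (-50.332))/(-77.617 − (-50.332))
f_A = -15.368 / -27.285 = 0.5632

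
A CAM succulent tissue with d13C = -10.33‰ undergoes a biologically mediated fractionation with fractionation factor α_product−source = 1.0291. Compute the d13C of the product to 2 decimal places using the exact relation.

δ_product = (δ_source + 1000)·α − 1000
δ_product = (-10.33 + 1000) × 1.0291 − 1000
δ_product = 1018.469 − 1000 = 18.469‰

18.47‰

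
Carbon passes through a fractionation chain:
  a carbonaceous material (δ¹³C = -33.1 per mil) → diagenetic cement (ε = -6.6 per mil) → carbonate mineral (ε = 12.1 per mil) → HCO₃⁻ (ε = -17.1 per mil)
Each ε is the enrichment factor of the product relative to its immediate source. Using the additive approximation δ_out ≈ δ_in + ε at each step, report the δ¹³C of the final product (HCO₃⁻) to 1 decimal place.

step 1: δ ≈ -33.1 + (-6.6) = -39.7 per mil
step 2: δ ≈ -39.7 + (12.1) = -27.6 per mil
step 3: δ ≈ -27.6 + (-17.1) = -44.7 per mil

-44.7 per mil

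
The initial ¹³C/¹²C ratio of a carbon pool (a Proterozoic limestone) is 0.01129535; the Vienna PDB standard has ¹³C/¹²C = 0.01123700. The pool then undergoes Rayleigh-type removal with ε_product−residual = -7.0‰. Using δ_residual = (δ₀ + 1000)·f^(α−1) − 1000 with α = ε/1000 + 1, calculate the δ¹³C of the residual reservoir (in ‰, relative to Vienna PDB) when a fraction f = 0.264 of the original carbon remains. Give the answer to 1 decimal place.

δ₀ = (0.01129535/0.01123700 − 1)×1000 = (1.005193 − 1)×1000 = 5.193‰
α − 1 = ε/1000 = -0.0070
f^(α−1) = 0.264^(-0.0070) = 1.009366
δ_res = (5.193 + 1000) × 1.009366 − 1000 = 1014.608 − 1000 = 14.61‰

14.6‰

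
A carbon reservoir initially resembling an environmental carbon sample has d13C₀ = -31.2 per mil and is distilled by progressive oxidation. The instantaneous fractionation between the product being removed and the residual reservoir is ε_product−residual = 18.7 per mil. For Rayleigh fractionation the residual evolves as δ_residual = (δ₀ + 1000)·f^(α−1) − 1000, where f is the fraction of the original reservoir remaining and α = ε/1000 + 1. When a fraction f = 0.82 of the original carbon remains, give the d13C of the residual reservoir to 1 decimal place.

Rayleigh residual: δ_res = (δ₀ + 1000)·f^(α−1) − 1000
α = ε/1000 + 1 = 1.01870, so α − 1 = 0.01870
f^(α−1) = 0.82^(0.01870) = 0.996296
δ_res = (-31.2 + 1000) × 0.996296 − 1000 = 965.211 − 1000 = -34.79 per mil

-34.8 per mil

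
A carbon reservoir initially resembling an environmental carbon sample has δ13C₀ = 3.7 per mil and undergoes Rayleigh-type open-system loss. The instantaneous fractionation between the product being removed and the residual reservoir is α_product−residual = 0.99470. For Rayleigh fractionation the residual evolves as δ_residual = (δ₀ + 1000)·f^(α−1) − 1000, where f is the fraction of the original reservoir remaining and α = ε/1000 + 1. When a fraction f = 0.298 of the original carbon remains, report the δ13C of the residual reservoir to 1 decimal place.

Rayleigh residual: δ_res = (δ₀ + 1000)·f^(α−1) − 1000
α − 1 = -0.00530
f^(α−1) = 0.298^(-0.00530) = 1.006437
δ_res = (3.7 + 1000) × 1.006437 − 1000 = 1010.161 − 1000 = 10.16 per mil

10.2 per mil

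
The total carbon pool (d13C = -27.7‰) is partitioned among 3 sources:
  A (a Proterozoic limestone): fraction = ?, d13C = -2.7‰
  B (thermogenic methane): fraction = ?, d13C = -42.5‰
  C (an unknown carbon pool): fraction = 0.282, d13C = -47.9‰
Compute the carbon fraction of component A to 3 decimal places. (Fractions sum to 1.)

Let f_A and f_B be the unknown fractions; fractions sum to 1 so f_A + f_B = 0.718.
Mass balance: Σ fᵢ·δᵢ = δ_bulk ⇒ f_A·(-2.7) + f_B·(-42.5) = -27.7 − (-13.508) = -14.192
Substitute f_B = 0.718 − f_A:
f_A·(-2.7 − -42.5) = -14.192 − 0.718×(-42.5) = 16.323
f_A = 16.323 / 39.8 = 0.4101

0.410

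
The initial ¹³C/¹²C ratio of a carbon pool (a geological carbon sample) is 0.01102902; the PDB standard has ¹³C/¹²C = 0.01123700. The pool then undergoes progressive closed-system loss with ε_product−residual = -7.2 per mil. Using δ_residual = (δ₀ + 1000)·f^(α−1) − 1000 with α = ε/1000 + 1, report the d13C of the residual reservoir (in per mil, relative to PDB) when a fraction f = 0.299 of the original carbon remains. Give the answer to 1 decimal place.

-9.9 per mil

δ₀ = (0.01102902/0.01123700 − 1)×1000 = (0.981492 − 1)×1000 = -18.508 per mil
α − 1 = ε/1000 = -0.0072
f^(α−1) = 0.299^(-0.0072) = 1.008731
δ_res = (-18.508 + 1000) × 1.008731 − 1000 = 990.060 − 1000 = -9.94 per mil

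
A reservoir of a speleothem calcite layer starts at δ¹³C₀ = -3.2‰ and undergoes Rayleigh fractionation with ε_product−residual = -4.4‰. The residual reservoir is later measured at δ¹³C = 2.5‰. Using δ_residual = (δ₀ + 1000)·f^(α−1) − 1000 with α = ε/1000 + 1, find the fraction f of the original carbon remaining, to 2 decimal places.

α − 1 = ε/1000 = -0.0044
(δ_res + 1000)/(δ₀ + 1000) = (2.5 + 1000)/(-3.2 + 1000) = 1002.5/996.8 = 1.005718
f = 1.005718^(1/-0.0044) = exp(ln(1.005718)/-0.0044) = exp(0.00570/-0.0044)
f = exp(-1.2959) = 0.2736

0.27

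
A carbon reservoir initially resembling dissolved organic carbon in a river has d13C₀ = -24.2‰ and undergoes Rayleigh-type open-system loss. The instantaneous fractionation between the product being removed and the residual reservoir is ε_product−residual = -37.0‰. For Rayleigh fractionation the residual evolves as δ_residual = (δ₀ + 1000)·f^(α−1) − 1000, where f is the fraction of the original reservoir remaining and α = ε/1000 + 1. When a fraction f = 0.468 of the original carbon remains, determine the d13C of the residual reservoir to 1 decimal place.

3.6‰

Rayleigh residual: δ_res = (δ₀ + 1000)·f^(α−1) − 1000
α = ε/1000 + 1 = 0.96300, so α − 1 = -0.03700
f^(α−1) = 0.468^(-0.03700) = 1.028492
δ_res = (-24.2 + 1000) × 1.028492 − 1000 = 1003.602 − 1000 = 3.60‰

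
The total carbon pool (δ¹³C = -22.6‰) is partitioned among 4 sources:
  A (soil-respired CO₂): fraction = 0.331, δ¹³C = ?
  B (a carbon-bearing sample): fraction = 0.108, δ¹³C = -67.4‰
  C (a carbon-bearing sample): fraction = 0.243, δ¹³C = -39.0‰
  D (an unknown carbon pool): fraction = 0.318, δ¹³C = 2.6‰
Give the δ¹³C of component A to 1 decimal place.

-20.2‰

Isotope mass balance: δ_bulk = Σ fᵢ·δᵢ.
-22.6 = 0.331×δ_A + 0.108×(-67.4) + 0.243×(-39.0) + 0.318×(2.6)
0.331·δ_A = -22.6 − (-15.929) = -6.671
δ_A = -6.671 / 0.331 = -20.15‰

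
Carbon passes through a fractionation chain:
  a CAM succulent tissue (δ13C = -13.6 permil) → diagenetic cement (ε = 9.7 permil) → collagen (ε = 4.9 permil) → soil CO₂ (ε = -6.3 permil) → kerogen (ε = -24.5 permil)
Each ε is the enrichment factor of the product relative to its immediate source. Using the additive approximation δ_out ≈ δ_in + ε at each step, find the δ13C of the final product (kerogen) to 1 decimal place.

step 1: δ ≈ -13.6 + (9.7) = -3.9 permil
step 2: δ ≈ -3.9 + (4.9) = 1.0 permil
step 3: δ ≈ 1.0 + (-6.3) = -5.3 permil
step 4: δ ≈ -5.3 + (-24.5) = -29.8 permil

-29.8 permil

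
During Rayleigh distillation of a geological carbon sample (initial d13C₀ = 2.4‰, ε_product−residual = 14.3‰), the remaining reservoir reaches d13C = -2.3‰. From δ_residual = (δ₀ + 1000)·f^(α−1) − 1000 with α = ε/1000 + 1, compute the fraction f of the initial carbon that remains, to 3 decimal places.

α − 1 = ε/1000 = 0.0143
(δ_res + 1000)/(δ₀ + 1000) = (-2.3 + 1000)/(2.4 + 1000) = 997.7/1002.4 = 0.995311
f = 0.995311^(1/0.0143) = exp(ln(0.995311)/0.0143) = exp(-0.00470/0.0143)
f = exp(-0.3287) = 0.7199

0.720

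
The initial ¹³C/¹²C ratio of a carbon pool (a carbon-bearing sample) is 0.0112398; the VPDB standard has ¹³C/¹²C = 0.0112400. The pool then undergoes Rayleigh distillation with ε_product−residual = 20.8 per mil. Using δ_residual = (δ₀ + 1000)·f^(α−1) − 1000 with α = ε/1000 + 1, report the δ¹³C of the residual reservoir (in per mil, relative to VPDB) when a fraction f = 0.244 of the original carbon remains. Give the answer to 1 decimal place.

δ₀ = (0.0112398/0.0112400 − 1)×1000 = (0.999982 − 1)×1000 = -0.018 per mil
α − 1 = ε/1000 = 0.0208
f^(α−1) = 0.244^(0.0208) = 0.971086
δ_res = (-0.018 + 1000) × 0.971086 − 1000 = 971.069 − 1000 = -28.93 per mil

-28.9 per mil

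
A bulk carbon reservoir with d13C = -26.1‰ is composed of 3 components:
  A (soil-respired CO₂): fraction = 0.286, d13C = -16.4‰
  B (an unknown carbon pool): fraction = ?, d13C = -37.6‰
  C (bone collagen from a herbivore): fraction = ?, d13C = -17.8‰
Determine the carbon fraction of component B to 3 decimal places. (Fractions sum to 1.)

0.439

Let f_B and f_C be the unknown fractions; fractions sum to 1 so f_B + f_C = 0.714.
Mass balance: Σ fᵢ·δᵢ = δ_bulk ⇒ f_B·(-37.6) + f_C·(-17.8) = -26.1 − (-4.690) = -21.410
Substitute f_C = 0.714 − f_B:
f_B·(-37.6 − -17.8) = -21.410 − 0.714×(-17.8) = -8.700
f_B = -8.700 / -19.8 = 0.4394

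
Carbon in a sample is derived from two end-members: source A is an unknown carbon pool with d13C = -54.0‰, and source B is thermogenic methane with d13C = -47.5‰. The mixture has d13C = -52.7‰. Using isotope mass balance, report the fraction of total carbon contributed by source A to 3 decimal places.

0.800

δ_mix = f_A·δ_A + (1 − f_A)·δ_B  ⇒  f_A = (δ_mix − δ_B)/(δ_A − δ_B)
f_A = (-52.7 − (-47.5)) / (-54.0 − (-47.5))
f_A = -5.2 / -6.5 = 0.8000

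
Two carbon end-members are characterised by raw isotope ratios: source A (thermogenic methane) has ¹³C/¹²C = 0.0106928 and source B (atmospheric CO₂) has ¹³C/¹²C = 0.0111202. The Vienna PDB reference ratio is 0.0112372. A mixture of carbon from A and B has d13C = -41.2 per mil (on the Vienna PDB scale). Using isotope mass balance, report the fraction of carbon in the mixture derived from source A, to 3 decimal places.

δ_A = (0.0106928/0.0112372 − 1)×1000 = (0.951554 − 1)×1000 = -48.446 per mil
δ_B = (0.0111202/0.0112372 − 1)×1000 = (0.989588 − 1)×1000 = -10.412 per mil
f_A = (δ_mix − δ_B)/(δ_A − δ_B) = (-41.2 − (-10.412))/(-48.446 − (-10.412))
f_A = -30.788 / -38.034 = 0.8095

0.809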